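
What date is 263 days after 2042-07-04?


Start: 2042-07-04, add 263 days
July 2042 has 31 days: 31 - 4 = 27 days to July 31 -> 236 left
August 2042 has 31 days -> 205 left
September 2042 has 30 days -> 175 left
October 2042 has 31 days -> 144 left
November 2042 has 30 days -> 114 left
December 2042 has 31 days -> 83 left
January 2043 has 31 days -> 52 left
February 2043 has 28 days -> 24 left
March 2043: 24 <= 31 -> lands on March 24

Result: 2043-03-24


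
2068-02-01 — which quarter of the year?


Month: February (month 2)
Q1: Jan-Mar, Q2: Apr-Jun, Q3: Jul-Sep, Q4: Oct-Dec

Q1


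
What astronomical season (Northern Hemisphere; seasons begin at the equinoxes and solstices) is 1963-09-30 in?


Date: September 30
Astronomical Autumn (approx.; exact equinox/solstice day varies by year): September 22 to December 20
September 30 falls within the Autumn window

Autumn


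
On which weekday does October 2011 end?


October 2011 has 31 days
Anchor: Jan 1, 2011. With p = 2011 - 1 = 2010: (p + p//4 - p//100 + p//400) mod 7 = (2010 + 502 - 20 + 5) mod 7 = 2497 mod 7 = 5 -> Saturday (Mon=0 ... Sun=6)
Days before October (Jan-Sep): 273; October 1 index = (5 + 273) mod 7 = 5 -> Saturday
Last day offset: 31 - 1 = 30 days
Weekday index = (5 + 30) mod 7 = 0

Monday, October 31


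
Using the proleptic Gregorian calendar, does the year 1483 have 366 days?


Gregorian leap year rule: divisible by 4, but not by 100, unless also by 400.
1483 is not divisible by 4 -> not a leap year

No


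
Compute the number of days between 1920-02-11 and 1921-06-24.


From 1920-02-11 to 1921-06-24
1920-02-11: days before February = 31; day of year = 31 + 11 = 42
1921-06-24: days before June = 31 + 28 + 31 + 30 + 31 = 151 (1921 is not a leap year); day of year = 151 + 24 = 175
Rest of 1920: 366 - 42 = 324
Total = 324 + 175 = 499

499 days


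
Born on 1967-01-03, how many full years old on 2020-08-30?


Birth: 1967-01-03
Reference: 2020-08-30
Year difference: 2020 - 1967 = 53

53 years old


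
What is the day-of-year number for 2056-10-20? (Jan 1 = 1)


Date: October 20, 2056
Days in months 1 through 9: 274
Plus 20 days in October

Day of year: 294


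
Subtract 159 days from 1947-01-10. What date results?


Start: 1947-01-10, subtract 159 days
Back 10 days from January 10 reaches December 31, 1946 -> 149 left
December 1946 has 31 days -> back to November 30, 1946 -> 118 left
November 1946 has 30 days -> back to October 31, 1946 -> 88 left
October 1946 has 31 days -> back to September 30, 1946 -> 57 left
September 1946 has 30 days -> back to August 31, 1946 -> 27 left
August 1946: 31 - 27 = 4 -> lands on August 4

Result: 1946-08-04


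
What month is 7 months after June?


June is month 6
6 + 7 = 13; wrap: 13 - 12 = 1

January


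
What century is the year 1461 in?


Century = (year - 1) // 100 + 1
= (1461 - 1) // 100 + 1
= 1460 // 100 + 1
= 14 + 1

15th century


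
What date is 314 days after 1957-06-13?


Start: 1957-06-13, add 314 days
June 1957 has 30 days: 30 - 13 = 17 days to June 30 -> 297 left
July 1957 has 31 days -> 266 left
August 1957 has 31 days -> 235 left
September 1957 has 30 days -> 205 left
October 1957 has 31 days -> 174 left
November 1957 has 30 days -> 144 left
December 1957 has 31 days -> 113 left
January 1958 has 31 days -> 82 left
February 1958 has 28 days -> 54 left
March 1958 has 31 days -> 23 left
April 1958: 23 <= 30 -> lands on April 23

Result: 1958-04-23


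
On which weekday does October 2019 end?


October 2019 has 31 days
Anchor: Jan 1, 2019. With p = 2019 - 1 = 2018: (p + p//4 - p//100 + p//400) mod 7 = (2018 + 504 - 20 + 5) mod 7 = 2507 mod 7 = 1 -> Tuesday (Mon=0 ... Sun=6)
Days before October (Jan-Sep): 273; October 1 index = (1 + 273) mod 7 = 1 -> Tuesday
Last day offset: 31 - 1 = 30 days
Weekday index = (1 + 30) mod 7 = 3

Thursday, October 31


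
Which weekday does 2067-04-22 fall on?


Date: April 22, 2067
Anchor: Jan 1, 2067. With p = 2067 - 1 = 2066: (p + p//4 - p//100 + p//400) mod 7 = (2066 + 516 - 20 + 5) mod 7 = 2567 mod 7 = 5 -> Saturday (Mon=0 ... Sun=6)
Days before April (Jan-Mar): 90; offset = 90 + 22 - 1 = 111
Weekday index = (5 + 111) mod 7 = 4

Day of the week: Friday


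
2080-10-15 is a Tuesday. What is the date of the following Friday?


Current: Tuesday
Target: Friday
Days ahead: 3

Next Friday: 2080-10-18


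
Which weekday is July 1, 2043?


Target: July 1, 2043
Anchor: Jan 1, 2043. With p = 2043 - 1 = 2042: (p + p//4 - p//100 + p//400) mod 7 = (2042 + 510 - 20 + 5) mod 7 = 2537 mod 7 = 3 -> Thursday (Mon=0 ... Sun=6)
Days before July (Jan-Jun): 181 days
Weekday index = (3 + 181) mod 7 = 2

Wednesday


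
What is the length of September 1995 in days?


September 1995

30 days


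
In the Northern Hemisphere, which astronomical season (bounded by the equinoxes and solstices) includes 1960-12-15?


Date: December 15
Astronomical Autumn (approx.; exact equinox/solstice day varies by year): September 22 to December 20
December 15 falls within the Autumn window

Autumn


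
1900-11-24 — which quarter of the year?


Month: November (month 11)
Q1: Jan-Mar, Q2: Apr-Jun, Q3: Jul-Sep, Q4: Oct-Dec

Q4


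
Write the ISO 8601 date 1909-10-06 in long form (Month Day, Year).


ISO 1909-10-06 parses as year=1909, month=10, day=06
Month 10 -> October

October 6, 1909


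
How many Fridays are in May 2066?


May 2066 has 31 days
Anchor: Jan 1, 2066. With p = 2066 - 1 = 2065: (p + p//4 - p//100 + p//400) mod 7 = (2065 + 516 - 20 + 5) mod 7 = 2566 mod 7 = 4 -> Friday (Mon=0 ... Sun=6)
Days before May (Jan-Apr): 120; May 1 index = (4 + 120) mod 7 = 5 -> Saturday
First Friday is May 7
Fridays: 7, 14, 21, 28

4 Fridays


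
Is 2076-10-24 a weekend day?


Anchor: Jan 1, 2076. With p = 2076 - 1 = 2075: (p + p//4 - p//100 + p//400) mod 7 = (2075 + 518 - 20 + 5) mod 7 = 2578 mod 7 = 2 -> Wednesday (Mon=0 ... Sun=6)
Day of year: 298; offset = 297
Weekday index = (2 + 297) mod 7 = 5 -> Saturday
Weekend days: Saturday, Sunday

Yes


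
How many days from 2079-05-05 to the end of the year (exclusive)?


Day of year: 125 of 365
Remaining = 365 - 125

240 days


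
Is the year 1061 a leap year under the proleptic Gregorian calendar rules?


Gregorian leap year rule: divisible by 4, but not by 100, unless also by 400.
1061 is not divisible by 4 -> not a leap year

No


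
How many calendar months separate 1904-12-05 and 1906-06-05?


From December 1904 to June 1906
2 years * 12 = 24 months, minus 6 months = 18

18 months


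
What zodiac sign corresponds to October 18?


Date: October 18
Conventional tropical zodiac dates: Libra from September 23 onward; Scorpio starts October 23
October 18 falls within the Libra range

Libra


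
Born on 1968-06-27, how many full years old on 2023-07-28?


Birth: 1968-06-27
Reference: 2023-07-28
Year difference: 2023 - 1968 = 55

55 years old


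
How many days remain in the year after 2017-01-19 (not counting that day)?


Day of year: 19 of 365
Remaining = 365 - 19

346 days


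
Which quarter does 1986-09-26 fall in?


Month: September (month 9)
Q1: Jan-Mar, Q2: Apr-Jun, Q3: Jul-Sep, Q4: Oct-Dec

Q3


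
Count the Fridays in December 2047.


December 2047 has 31 days
Anchor: Jan 1, 2047. With p = 2047 - 1 = 2046: (p + p//4 - p//100 + p//400) mod 7 = (2046 + 511 - 20 + 5) mod 7 = 2542 mod 7 = 1 -> Tuesday (Mon=0 ... Sun=6)
Days before December (Jan-Nov): 334; December 1 index = (1 + 334) mod 7 = 6 -> Sunday
First Friday is December 6
Fridays: 6, 13, 20, 27

4 Fridays


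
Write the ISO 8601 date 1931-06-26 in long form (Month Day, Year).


ISO 1931-06-26 parses as year=1931, month=06, day=26
Month 6 -> June

June 26, 1931


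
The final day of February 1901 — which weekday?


February 1901 has 28 days
Anchor: Jan 1, 1901. With p = 1901 - 1 = 1900: (p + p//4 - p//100 + p//400) mod 7 = (1900 + 475 - 19 + 4) mod 7 = 2360 mod 7 = 1 -> Tuesday (Mon=0 ... Sun=6)
Days before February (Jan): 31; February 1 index = (1 + 31) mod 7 = 4 -> Friday
Last day offset: 28 - 1 = 27 days
Weekday index = (4 + 27) mod 7 = 3

Thursday, February 28


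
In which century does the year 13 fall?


Century = (year - 1) // 100 + 1
= (13 - 1) // 100 + 1
= 12 // 100 + 1
= 0 + 1

1st century


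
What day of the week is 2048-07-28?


Date: July 28, 2048
Anchor: Jan 1, 2048. With p = 2048 - 1 = 2047: (p + p//4 - p//100 + p//400) mod 7 = (2047 + 511 - 20 + 5) mod 7 = 2543 mod 7 = 2 -> Wednesday (Mon=0 ... Sun=6)
Days before July (Jan-Jun): 182; offset = 182 + 28 - 1 = 209
Weekday index = (2 + 209) mod 7 = 1

Day of the week: Tuesday


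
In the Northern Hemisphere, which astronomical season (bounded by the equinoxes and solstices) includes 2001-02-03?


Date: February 3
Astronomical Winter (approx.; exact equinox/solstice day varies by year): December 21 to March 19
February 3 falls within the Winter window

Winter


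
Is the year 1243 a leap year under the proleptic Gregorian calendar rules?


Gregorian leap year rule: divisible by 4, but not by 100, unless also by 400.
1243 is not divisible by 4 -> not a leap year

No


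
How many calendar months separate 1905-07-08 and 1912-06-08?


From July 1905 to June 1912
7 years * 12 = 84 months, minus 1 month = 83

83 months


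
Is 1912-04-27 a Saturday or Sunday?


Anchor: Jan 1, 1912. With p = 1912 - 1 = 1911: (p + p//4 - p//100 + p//400) mod 7 = (1911 + 477 - 19 + 4) mod 7 = 2373 mod 7 = 0 -> Monday (Mon=0 ... Sun=6)
Day of year: 118; offset = 117
Weekday index = (0 + 117) mod 7 = 5 -> Saturday
Weekend days: Saturday, Sunday

Yes


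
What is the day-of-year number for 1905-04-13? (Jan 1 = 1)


Date: April 13, 1905
Days in months 1 through 3: 90
Plus 13 days in April

Day of year: 103


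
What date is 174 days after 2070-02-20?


Start: 2070-02-20, add 174 days
February 2070 has 28 days: 28 - 20 = 8 days to February 28 -> 166 left
March 2070 has 31 days -> 135 left
April 2070 has 30 days -> 105 left
May 2070 has 31 days -> 74 left
June 2070 has 30 days -> 44 left
July 2070 has 31 days -> 13 left
August 2070: 13 <= 31 -> lands on August 13

Result: 2070-08-13


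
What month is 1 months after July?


July is month 7
7 + 1 = 8

August


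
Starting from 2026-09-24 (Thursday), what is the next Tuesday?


Current: Thursday
Target: Tuesday
Days ahead: 5

Next Tuesday: 2026-09-29


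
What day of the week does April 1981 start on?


Target: April 1, 1981
Anchor: Jan 1, 1981. With p = 1981 - 1 = 1980: (p + p//4 - p//100 + p//400) mod 7 = (1980 + 495 - 19 + 4) mod 7 = 2460 mod 7 = 3 -> Thursday (Mon=0 ... Sun=6)
Days before April (Jan-Mar): 90 days
Weekday index = (3 + 90) mod 7 = 2

Wednesday


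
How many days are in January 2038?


January 2038

31 days


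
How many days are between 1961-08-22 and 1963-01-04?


From 1961-08-22 to 1963-01-04
1961-08-22: days before August = 31 + 28 + 31 + 30 + 31 + 30 + 31 = 212 (1961 is not a leap year); day of year = 212 + 22 = 234
1963-01-04: day of year = 4
Rest of 1961: 365 - 234 = 131
Full years 1962 (365): 365
Total = 131 + 365 + 4 = 500

500 days


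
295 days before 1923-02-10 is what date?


Start: 1923-02-10, subtract 295 days
Back 10 days from February 10 reaches January 31, 1923 -> 285 left
January 1923 has 31 days -> back to December 31, 1922 -> 254 left
December 1922 has 31 days -> back to November 30, 1922 -> 223 left
November 1922 has 30 days -> back to October 31, 1922 -> 193 left
October 1922 has 31 days -> back to September 30, 1922 -> 162 left
September 1922 has 30 days -> back to August 31, 1922 -> 132 left
August 1922 has 31 days -> back to July 31, 1922 -> 101 left
July 1922 has 31 days -> back to June 30, 1922 -> 70 left
June 1922 has 30 days -> back to May 31, 1922 -> 40 left
May 1922 has 31 days -> back to April 30, 1922 -> 9 left
April 1922: 30 - 9 = 21 -> lands on April 21

Result: 1922-04-21


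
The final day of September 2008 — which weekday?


September 2008 has 30 days
Anchor: Jan 1, 2008. With p = 2008 - 1 = 2007: (p + p//4 - p//100 + p//400) mod 7 = (2007 + 501 - 20 + 5) mod 7 = 2493 mod 7 = 1 -> Tuesday (Mon=0 ... Sun=6)
Days before September (Jan-Aug): 244; September 1 index = (1 + 244) mod 7 = 0 -> Monday
Last day offset: 30 - 1 = 29 days
Weekday index = (0 + 29) mod 7 = 1

Tuesday, September 30


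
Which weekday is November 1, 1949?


Target: November 1, 1949
Anchor: Jan 1, 1949. With p = 1949 - 1 = 1948: (p + p//4 - p//100 + p//400) mod 7 = (1948 + 487 - 19 + 4) mod 7 = 2420 mod 7 = 5 -> Saturday (Mon=0 ... Sun=6)
Days before November (Jan-Oct): 304 days
Weekday index = (5 + 304) mod 7 = 1

Tuesday


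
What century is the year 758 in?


Century = (year - 1) // 100 + 1
= (758 - 1) // 100 + 1
= 757 // 100 + 1
= 7 + 1

8th century


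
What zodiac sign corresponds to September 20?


Date: September 20
Conventional tropical zodiac dates: Virgo from August 23 onward; Libra starts September 23
September 20 falls within the Virgo range

Virgo


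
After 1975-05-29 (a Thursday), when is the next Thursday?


Current: Thursday
Target: Thursday
Days ahead: 7

Next Thursday: 1975-06-05


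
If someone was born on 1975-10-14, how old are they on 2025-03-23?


Birth: 1975-10-14
Reference: 2025-03-23
Year difference: 2025 - 1975 = 50
Birthday not yet reached in 2025, subtract 1

49 years old


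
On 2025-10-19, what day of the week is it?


Date: October 19, 2025
Anchor: Jan 1, 2025. With p = 2025 - 1 = 2024: (p + p//4 - p//100 + p//400) mod 7 = (2024 + 506 - 20 + 5) mod 7 = 2515 mod 7 = 2 -> Wednesday (Mon=0 ... Sun=6)
Days before October (Jan-Sep): 273; offset = 273 + 19 - 1 = 291
Weekday index = (2 + 291) mod 7 = 6

Day of the week: Sunday


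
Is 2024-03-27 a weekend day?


Anchor: Jan 1, 2024. With p = 2024 - 1 = 2023: (p + p//4 - p//100 + p//400) mod 7 = (2023 + 505 - 20 + 5) mod 7 = 2513 mod 7 = 0 -> Monday (Mon=0 ... Sun=6)
Day of year: 87; offset = 86
Weekday index = (0 + 86) mod 7 = 2 -> Wednesday
Weekend days: Saturday, Sunday

No


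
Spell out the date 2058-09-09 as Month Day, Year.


ISO 2058-09-09 parses as year=2058, month=09, day=09
Month 9 -> September

September 9, 2058


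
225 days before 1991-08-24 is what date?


Start: 1991-08-24, subtract 225 days
Back 24 days from August 24 reaches July 31, 1991 -> 201 left
July 1991 has 31 days -> back to June 30, 1991 -> 170 left
June 1991 has 30 days -> back to May 31, 1991 -> 140 left
May 1991 has 31 days -> back to April 30, 1991 -> 109 left
April 1991 has 30 days -> back to March 31, 1991 -> 79 left
March 1991 has 31 days -> back to February 28, 1991 -> 48 left
February 1991 has 28 days -> back to January 31, 1991 -> 20 left
January 1991: 31 - 20 = 11 -> lands on January 11

Result: 1991-01-11


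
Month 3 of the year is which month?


Month 3 of 12

March


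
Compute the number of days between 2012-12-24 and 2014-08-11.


From 2012-12-24 to 2014-08-11
2012-12-24: days before December = 31 + 29 + 31 + 30 + 31 + 30 + 31 + 31 + 30 + 31 + 30 = 335 (2012 is a leap year); day of year = 335 + 24 = 359
2014-08-11: days before August = 31 + 28 + 31 + 30 + 31 + 30 + 31 = 212 (2014 is not a leap year); day of year = 212 + 11 = 223
Rest of 2012: 366 - 359 = 7
Full years 2013 (365): 365
Total = 7 + 365 + 223 = 595

595 days


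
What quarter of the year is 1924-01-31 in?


Month: January (month 1)
Q1: Jan-Mar, Q2: Apr-Jun, Q3: Jul-Sep, Q4: Oct-Dec

Q1


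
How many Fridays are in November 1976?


November 1976 has 30 days
Anchor: Jan 1, 1976. With p = 1976 - 1 = 1975: (p + p//4 - p//100 + p//400) mod 7 = (1975 + 493 - 19 + 4) mod 7 = 2453 mod 7 = 3 -> Thursday (Mon=0 ... Sun=6)
Days before November (Jan-Oct): 305; November 1 index = (3 + 305) mod 7 = 0 -> Monday
First Friday is November 5
Fridays: 5, 12, 19, 26

4 Fridays


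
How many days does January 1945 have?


January 1945

31 days


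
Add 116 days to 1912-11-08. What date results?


Start: 1912-11-08, add 116 days
November 1912 has 30 days: 30 - 8 = 22 days to November 30 -> 94 left
December 1912 has 31 days -> 63 left
January 1913 has 31 days -> 32 left
February 1913 has 28 days -> 4 left
March 1913: 4 <= 31 -> lands on March 4

Result: 1913-03-04


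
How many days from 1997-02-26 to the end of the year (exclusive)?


Day of year: 57 of 365
Remaining = 365 - 57

308 days


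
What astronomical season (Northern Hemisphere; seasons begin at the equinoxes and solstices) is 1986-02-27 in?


Date: February 27
Astronomical Winter (approx.; exact equinox/solstice day varies by year): December 21 to March 19
February 27 falls within the Winter window

Winter


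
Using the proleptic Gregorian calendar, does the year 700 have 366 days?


Gregorian leap year rule: divisible by 4, but not by 100, unless also by 400.
700 is divisible by 100 but not 400 -> not a leap year

No


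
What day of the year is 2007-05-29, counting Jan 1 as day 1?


Date: May 29, 2007
Days in months 1 through 4: 120
Plus 29 days in May

Day of year: 149


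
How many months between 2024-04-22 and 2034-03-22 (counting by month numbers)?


From April 2024 to March 2034
10 years * 12 = 120 months, minus 1 month = 119

119 months


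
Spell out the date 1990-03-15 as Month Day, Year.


ISO 1990-03-15 parses as year=1990, month=03, day=15
Month 3 -> March

March 15, 1990


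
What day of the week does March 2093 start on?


Target: March 1, 2093
Anchor: Jan 1, 2093. With p = 2093 - 1 = 2092: (p + p//4 - p//100 + p//400) mod 7 = (2092 + 523 - 20 + 5) mod 7 = 2600 mod 7 = 3 -> Thursday (Mon=0 ... Sun=6)
Days before March (Jan-Feb): 59 days
Weekday index = (3 + 59) mod 7 = 6

Sunday


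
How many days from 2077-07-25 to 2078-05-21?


From 2077-07-25 to 2078-05-21
2077-07-25: days before July = 31 + 28 + 31 + 30 + 31 + 30 = 181 (2077 is not a leap year); day of year = 181 + 25 = 206
2078-05-21: days before May = 31 + 28 + 31 + 30 = 120 (2078 is not a leap year); day of year = 120 + 21 = 141
Rest of 2077: 365 - 206 = 159
Total = 159 + 141 = 300

300 days


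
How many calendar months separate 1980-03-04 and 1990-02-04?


From March 1980 to February 1990
10 years * 12 = 120 months, minus 1 month = 119

119 months


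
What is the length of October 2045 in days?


October 2045

31 days


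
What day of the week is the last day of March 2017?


March 2017 has 31 days
Anchor: Jan 1, 2017. With p = 2017 - 1 = 2016: (p + p//4 - p//100 + p//400) mod 7 = (2016 + 504 - 20 + 5) mod 7 = 2505 mod 7 = 6 -> Sunday (Mon=0 ... Sun=6)
Days before March (Jan-Feb): 59; March 1 index = (6 + 59) mod 7 = 2 -> Wednesday
Last day offset: 31 - 1 = 30 days
Weekday index = (2 + 30) mod 7 = 4

Friday, March 31


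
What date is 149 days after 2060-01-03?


Start: 2060-01-03, add 149 days
January 2060 has 31 days: 31 - 3 = 28 days to January 31 -> 121 left
February 2060 has 29 days -> 92 left
March 2060 has 31 days -> 61 left
April 2060 has 30 days -> 31 left
May 2060: 31 <= 31 -> lands on May 31

Result: 2060-05-31


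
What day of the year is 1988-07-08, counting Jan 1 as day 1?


Date: July 8, 1988
Days in months 1 through 6: 182
Plus 8 days in July

Day of year: 190


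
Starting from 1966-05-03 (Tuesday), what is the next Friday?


Current: Tuesday
Target: Friday
Days ahead: 3

Next Friday: 1966-05-06


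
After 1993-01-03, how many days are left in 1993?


Day of year: 3 of 365
Remaining = 365 - 3

362 days


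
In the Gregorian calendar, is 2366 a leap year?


Gregorian leap year rule: divisible by 4, but not by 100, unless also by 400.
2366 is not divisible by 4 -> not a leap year

No


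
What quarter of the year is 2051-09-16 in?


Month: September (month 9)
Q1: Jan-Mar, Q2: Apr-Jun, Q3: Jul-Sep, Q4: Oct-Dec

Q3


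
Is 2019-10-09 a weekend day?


Anchor: Jan 1, 2019. With p = 2019 - 1 = 2018: (p + p//4 - p//100 + p//400) mod 7 = (2018 + 504 - 20 + 5) mod 7 = 2507 mod 7 = 1 -> Tuesday (Mon=0 ... Sun=6)
Day of year: 282; offset = 281
Weekday index = (1 + 281) mod 7 = 2 -> Wednesday
Weekend days: Saturday, Sunday

No


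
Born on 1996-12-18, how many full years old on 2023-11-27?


Birth: 1996-12-18
Reference: 2023-11-27
Year difference: 2023 - 1996 = 27
Birthday not yet reached in 2023, subtract 1

26 years old


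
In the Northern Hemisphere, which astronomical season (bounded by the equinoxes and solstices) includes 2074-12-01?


Date: December 1
Astronomical Autumn (approx.; exact equinox/solstice day varies by year): September 22 to December 20
December 1 falls within the Autumn window

Autumn


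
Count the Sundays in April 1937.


April 1937 has 30 days
Anchor: Jan 1, 1937. With p = 1937 - 1 = 1936: (p + p//4 - p//100 + p//400) mod 7 = (1936 + 484 - 19 + 4) mod 7 = 2405 mod 7 = 4 -> Friday (Mon=0 ... Sun=6)
Days before April (Jan-Mar): 90; April 1 index = (4 + 90) mod 7 = 3 -> Thursday
First Sunday is April 4
Sundays: 4, 11, 18, 25

4 Sundays


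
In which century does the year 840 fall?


Century = (year - 1) // 100 + 1
= (840 - 1) // 100 + 1
= 839 // 100 + 1
= 8 + 1

9th century


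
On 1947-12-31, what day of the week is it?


Date: December 31, 1947
Anchor: Jan 1, 1947. With p = 1947 - 1 = 1946: (p + p//4 - p//100 + p//400) mod 7 = (1946 + 486 - 19 + 4) mod 7 = 2417 mod 7 = 2 -> Wednesday (Mon=0 ... Sun=6)
Days before December (Jan-Nov): 334; offset = 334 + 31 - 1 = 364
Weekday index = (2 + 364) mod 7 = 2

Day of the week: Wednesday


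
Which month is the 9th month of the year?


Month 9 of 12

September


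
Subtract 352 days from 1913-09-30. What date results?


Start: 1913-09-30, subtract 352 days
Back 30 days from September 30 reaches August 31, 1913 -> 322 left
August 1913 has 31 days -> back to July 31, 1913 -> 291 left
July 1913 has 31 days -> back to June 30, 1913 -> 260 left
June 1913 has 30 days -> back to May 31, 1913 -> 230 left
May 1913 has 31 days -> back to April 30, 1913 -> 199 left
April 1913 has 30 days -> back to March 31, 1913 -> 169 left
March 1913 has 31 days -> back to February 28, 1913 -> 138 left
February 1913 has 28 days -> back to January 31, 1913 -> 110 left
January 1913 has 31 days -> back to December 31, 1912 -> 79 left
December 1912 has 31 days -> back to November 30, 1912 -> 48 left
November 1912 has 30 days -> back to October 31, 1912 -> 18 left
October 1912: 31 - 18 = 13 -> lands on October 13

Result: 1912-10-13


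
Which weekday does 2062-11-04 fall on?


Date: November 4, 2062
Anchor: Jan 1, 2062. With p = 2062 - 1 = 2061: (p + p//4 - p//100 + p//400) mod 7 = (2061 + 515 - 20 + 5) mod 7 = 2561 mod 7 = 6 -> Sunday (Mon=0 ... Sun=6)
Days before November (Jan-Oct): 304; offset = 304 + 4 - 1 = 307
Weekday index = (6 + 307) mod 7 = 5

Day of the week: Saturday


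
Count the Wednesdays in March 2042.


March 2042 has 31 days
Anchor: Jan 1, 2042. With p = 2042 - 1 = 2041: (p + p//4 - p//100 + p//400) mod 7 = (2041 + 510 - 20 + 5) mod 7 = 2536 mod 7 = 2 -> Wednesday (Mon=0 ... Sun=6)
Days before March (Jan-Feb): 59; March 1 index = (2 + 59) mod 7 = 5 -> Saturday
First Wednesday is March 5
Wednesdays: 5, 12, 19, 26

4 Wednesdays


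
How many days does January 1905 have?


January 1905

31 days


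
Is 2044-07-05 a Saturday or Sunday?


Anchor: Jan 1, 2044. With p = 2044 - 1 = 2043: (p + p//4 - p//100 + p//400) mod 7 = (2043 + 510 - 20 + 5) mod 7 = 2538 mod 7 = 4 -> Friday (Mon=0 ... Sun=6)
Day of year: 187; offset = 186
Weekday index = (4 + 186) mod 7 = 1 -> Tuesday
Weekend days: Saturday, Sunday

No


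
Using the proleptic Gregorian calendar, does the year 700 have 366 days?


Gregorian leap year rule: divisible by 4, but not by 100, unless also by 400.
700 is divisible by 100 but not 400 -> not a leap year

No


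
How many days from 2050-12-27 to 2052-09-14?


From 2050-12-27 to 2052-09-14
2050-12-27: days before December = 31 + 28 + 31 + 30 + 31 + 30 + 31 + 31 + 30 + 31 + 30 = 334 (2050 is not a leap year); day of year = 334 + 27 = 361
2052-09-14: days before September = 31 + 29 + 31 + 30 + 31 + 30 + 31 + 31 = 244 (2052 is a leap year); day of year = 244 + 14 = 258
Rest of 2050: 365 - 361 = 4
Full years 2051 (365): 365
Total = 4 + 365 + 258 = 627

627 days


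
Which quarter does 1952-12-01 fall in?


Month: December (month 12)
Q1: Jan-Mar, Q2: Apr-Jun, Q3: Jul-Sep, Q4: Oct-Dec

Q4


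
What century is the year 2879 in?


Century = (year - 1) // 100 + 1
= (2879 - 1) // 100 + 1
= 2878 // 100 + 1
= 28 + 1

29th century


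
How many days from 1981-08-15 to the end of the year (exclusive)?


Day of year: 227 of 365
Remaining = 365 - 227

138 days


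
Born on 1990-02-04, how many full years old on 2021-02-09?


Birth: 1990-02-04
Reference: 2021-02-09
Year difference: 2021 - 1990 = 31

31 years old


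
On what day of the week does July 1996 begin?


Target: July 1, 1996
Anchor: Jan 1, 1996. With p = 1996 - 1 = 1995: (p + p//4 - p//100 + p//400) mod 7 = (1995 + 498 - 19 + 4) mod 7 = 2478 mod 7 = 0 -> Monday (Mon=0 ... Sun=6)
Days before July (Jan-Jun): 182 days
Weekday index = (0 + 182) mod 7 = 0

Monday


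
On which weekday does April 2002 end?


April 2002 has 30 days
Anchor: Jan 1, 2002. With p = 2002 - 1 = 2001: (p + p//4 - p//100 + p//400) mod 7 = (2001 + 500 - 20 + 5) mod 7 = 2486 mod 7 = 1 -> Tuesday (Mon=0 ... Sun=6)
Days before April (Jan-Mar): 90; April 1 index = (1 + 90) mod 7 = 0 -> Monday
Last day offset: 30 - 1 = 29 days
Weekday index = (0 + 29) mod 7 = 1

Tuesday, April 30


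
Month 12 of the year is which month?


Month 12 of 12

December


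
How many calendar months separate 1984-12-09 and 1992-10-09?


From December 1984 to October 1992
8 years * 12 = 96 months, minus 2 months = 94

94 months


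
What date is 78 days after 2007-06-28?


Start: 2007-06-28, add 78 days
June 2007 has 30 days: 30 - 28 = 2 days to June 30 -> 76 left
July 2007 has 31 days -> 45 left
August 2007 has 31 days -> 14 left
September 2007: 14 <= 30 -> lands on September 14

Result: 2007-09-14


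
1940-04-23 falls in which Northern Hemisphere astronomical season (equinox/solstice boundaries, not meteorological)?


Date: April 23
Astronomical Spring (approx.; exact equinox/solstice day varies by year): March 20 to June 20
April 23 falls within the Spring window

Spring


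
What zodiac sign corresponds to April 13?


Date: April 13
Conventional tropical zodiac dates: Aries from March 21 onward; Taurus starts April 20
April 13 falls within the Aries range

Aries


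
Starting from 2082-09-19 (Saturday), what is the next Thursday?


Current: Saturday
Target: Thursday
Days ahead: 5

Next Thursday: 2082-09-24


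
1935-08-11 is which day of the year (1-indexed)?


Date: August 11, 1935
Days in months 1 through 7: 212
Plus 11 days in August

Day of year: 223


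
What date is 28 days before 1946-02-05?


Start: 1946-02-05, subtract 28 days
Back 5 days from February 5 reaches January 31, 1946 -> 23 left
January 1946: 31 - 23 = 8 -> lands on January 8

Result: 1946-01-08


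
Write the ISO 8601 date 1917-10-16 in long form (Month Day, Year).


ISO 1917-10-16 parses as year=1917, month=10, day=16
Month 10 -> October

October 16, 1917


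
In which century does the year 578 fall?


Century = (year - 1) // 100 + 1
= (578 - 1) // 100 + 1
= 577 // 100 + 1
= 5 + 1

6th century


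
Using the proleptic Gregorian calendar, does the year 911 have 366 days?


Gregorian leap year rule: divisible by 4, but not by 100, unless also by 400.
911 is not divisible by 4 -> not a leap year

No


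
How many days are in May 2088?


May 2088

31 days


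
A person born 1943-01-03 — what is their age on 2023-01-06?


Birth: 1943-01-03
Reference: 2023-01-06
Year difference: 2023 - 1943 = 80

80 years old


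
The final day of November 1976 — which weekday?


November 1976 has 30 days
Anchor: Jan 1, 1976. With p = 1976 - 1 = 1975: (p + p//4 - p//100 + p//400) mod 7 = (1975 + 493 - 19 + 4) mod 7 = 2453 mod 7 = 3 -> Thursday (Mon=0 ... Sun=6)
Days before November (Jan-Oct): 305; November 1 index = (3 + 305) mod 7 = 0 -> Monday
Last day offset: 30 - 1 = 29 days
Weekday index = (0 + 29) mod 7 = 1

Tuesday, November 30


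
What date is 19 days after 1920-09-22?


Start: 1920-09-22, add 19 days
September 1920 has 30 days: 30 - 22 = 8 days to September 30 -> 11 left
October 1920: 11 <= 31 -> lands on October 11

Result: 1920-10-11


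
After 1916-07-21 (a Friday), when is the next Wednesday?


Current: Friday
Target: Wednesday
Days ahead: 5

Next Wednesday: 1916-07-26


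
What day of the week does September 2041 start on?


Target: September 1, 2041
Anchor: Jan 1, 2041. With p = 2041 - 1 = 2040: (p + p//4 - p//100 + p//400) mod 7 = (2040 + 510 - 20 + 5) mod 7 = 2535 mod 7 = 1 -> Tuesday (Mon=0 ... Sun=6)
Days before September (Jan-Aug): 243 days
Weekday index = (1 + 243) mod 7 = 6

Sunday


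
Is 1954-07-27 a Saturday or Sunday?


Anchor: Jan 1, 1954. With p = 1954 - 1 = 1953: (p + p//4 - p//100 + p//400) mod 7 = (1953 + 488 - 19 + 4) mod 7 = 2426 mod 7 = 4 -> Friday (Mon=0 ... Sun=6)
Day of year: 208; offset = 207
Weekday index = (4 + 207) mod 7 = 1 -> Tuesday
Weekend days: Saturday, Sunday

No


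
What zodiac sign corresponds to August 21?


Date: August 21
Conventional tropical zodiac dates: Leo from July 23 onward; Virgo starts August 23
August 21 falls within the Leo range

Leo


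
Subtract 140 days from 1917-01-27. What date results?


Start: 1917-01-27, subtract 140 days
Back 27 days from January 27 reaches December 31, 1916 -> 113 left
December 1916 has 31 days -> back to November 30, 1916 -> 82 left
November 1916 has 30 days -> back to October 31, 1916 -> 52 left
October 1916 has 31 days -> back to September 30, 1916 -> 21 left
September 1916: 30 - 21 = 9 -> lands on September 9

Result: 1916-09-09


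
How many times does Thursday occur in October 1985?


October 1985 has 31 days
Anchor: Jan 1, 1985. With p = 1985 - 1 = 1984: (p + p//4 - p//100 + p//400) mod 7 = (1984 + 496 - 19 + 4) mod 7 = 2465 mod 7 = 1 -> Tuesday (Mon=0 ... Sun=6)
Days before October (Jan-Sep): 273; October 1 index = (1 + 273) mod 7 = 1 -> Tuesday
First Thursday is October 3
Thursdays: 3, 10, 17, 24, 31

5 Thursdays


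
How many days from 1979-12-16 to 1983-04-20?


From 1979-12-16 to 1983-04-20
1979-12-16: days before December = 31 + 28 + 31 + 30 + 31 + 30 + 31 + 31 + 30 + 31 + 30 = 334 (1979 is not a leap year); day of year = 334 + 16 = 350
1983-04-20: days before April = 31 + 28 + 31 = 90 (1983 is not a leap year); day of year = 90 + 20 = 110
Rest of 1979: 365 - 350 = 15
Full years 1980 (366), 1981 (365), 1982 (365): 1096
Total = 15 + 1096 + 110 = 1221

1221 days


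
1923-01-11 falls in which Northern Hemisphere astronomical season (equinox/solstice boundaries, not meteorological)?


Date: January 11
Astronomical Winter (approx.; exact equinox/solstice day varies by year): December 21 to March 19
January 11 falls within the Winter window

Winter


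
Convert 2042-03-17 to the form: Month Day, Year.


ISO 2042-03-17 parses as year=2042, month=03, day=17
Month 3 -> March

March 17, 2042


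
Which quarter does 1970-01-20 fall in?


Month: January (month 1)
Q1: Jan-Mar, Q2: Apr-Jun, Q3: Jul-Sep, Q4: Oct-Dec

Q1


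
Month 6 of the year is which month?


Month 6 of 12

June


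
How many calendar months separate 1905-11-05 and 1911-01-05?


From November 1905 to January 1911
6 years * 12 = 72 months, minus 10 months = 62

62 months


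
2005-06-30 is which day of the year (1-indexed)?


Date: June 30, 2005
Days in months 1 through 5: 151
Plus 30 days in June

Day of year: 181


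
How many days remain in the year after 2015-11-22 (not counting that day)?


Day of year: 326 of 365
Remaining = 365 - 326

39 days


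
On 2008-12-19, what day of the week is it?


Date: December 19, 2008
Anchor: Jan 1, 2008. With p = 2008 - 1 = 2007: (p + p//4 - p//100 + p//400) mod 7 = (2007 + 501 - 20 + 5) mod 7 = 2493 mod 7 = 1 -> Tuesday (Mon=0 ... Sun=6)
Days before December (Jan-Nov): 335; offset = 335 + 19 - 1 = 353
Weekday index = (1 + 353) mod 7 = 4

Day of the week: Friday


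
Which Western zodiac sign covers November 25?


Date: November 25
Conventional tropical zodiac dates: Sagittarius from November 22 onward; Capricorn starts December 22
November 25 falls within the Sagittarius range

Sagittarius


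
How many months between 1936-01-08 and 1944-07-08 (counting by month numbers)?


From January 1936 to July 1944
8 years * 12 = 96 months, plus 6 months = 102

102 months


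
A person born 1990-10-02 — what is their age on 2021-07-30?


Birth: 1990-10-02
Reference: 2021-07-30
Year difference: 2021 - 1990 = 31
Birthday not yet reached in 2021, subtract 1

30 years old


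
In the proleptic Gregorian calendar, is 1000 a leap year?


Gregorian leap year rule: divisible by 4, but not by 100, unless also by 400.
1000 is divisible by 100 but not 400 -> not a leap year

No


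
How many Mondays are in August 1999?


August 1999 has 31 days
Anchor: Jan 1, 1999. With p = 1999 - 1 = 1998: (p + p//4 - p//100 + p//400) mod 7 = (1998 + 499 - 19 + 4) mod 7 = 2482 mod 7 = 4 -> Friday (Mon=0 ... Sun=6)
Days before August (Jan-Jul): 212; August 1 index = (4 + 212) mod 7 = 6 -> Sunday
First Monday is August 2
Mondays: 2, 9, 16, 23, 30

5 Mondays


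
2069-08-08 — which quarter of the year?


Month: August (month 8)
Q1: Jan-Mar, Q2: Apr-Jun, Q3: Jul-Sep, Q4: Oct-Dec

Q3


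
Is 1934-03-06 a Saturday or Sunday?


Anchor: Jan 1, 1934. With p = 1934 - 1 = 1933: (p + p//4 - p//100 + p//400) mod 7 = (1933 + 483 - 19 + 4) mod 7 = 2401 mod 7 = 0 -> Monday (Mon=0 ... Sun=6)
Day of year: 65; offset = 64
Weekday index = (0 + 64) mod 7 = 1 -> Tuesday
Weekend days: Saturday, Sunday

No


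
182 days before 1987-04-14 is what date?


Start: 1987-04-14, subtract 182 days
Back 14 days from April 14 reaches March 31, 1987 -> 168 left
March 1987 has 31 days -> back to February 28, 1987 -> 137 left
February 1987 has 28 days -> back to January 31, 1987 -> 109 left
January 1987 has 31 days -> back to December 31, 1986 -> 78 left
December 1986 has 31 days -> back to November 30, 1986 -> 47 left
November 1986 has 30 days -> back to October 31, 1986 -> 17 left
October 1986: 31 - 17 = 14 -> lands on October 14

Result: 1986-10-14


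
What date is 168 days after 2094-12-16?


Start: 2094-12-16, add 168 days
December 2094 has 31 days: 31 - 16 = 15 days to December 31 -> 153 left
January 2095 has 31 days -> 122 left
February 2095 has 28 days -> 94 left
March 2095 has 31 days -> 63 left
April 2095 has 30 days -> 33 left
May 2095 has 31 days -> 2 left
June 2095: 2 <= 30 -> lands on June 2

Result: 2095-06-02


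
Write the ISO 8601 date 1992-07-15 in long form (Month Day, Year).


ISO 1992-07-15 parses as year=1992, month=07, day=15
Month 7 -> July

July 15, 1992


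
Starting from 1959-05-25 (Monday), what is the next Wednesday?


Current: Monday
Target: Wednesday
Days ahead: 2

Next Wednesday: 1959-05-27


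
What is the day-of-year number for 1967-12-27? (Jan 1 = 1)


Date: December 27, 1967
Days in months 1 through 11: 334
Plus 27 days in December

Day of year: 361


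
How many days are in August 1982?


August 1982

31 days


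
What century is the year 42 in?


Century = (year - 1) // 100 + 1
= (42 - 1) // 100 + 1
= 41 // 100 + 1
= 0 + 1

1st century


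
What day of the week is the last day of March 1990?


March 1990 has 31 days
Anchor: Jan 1, 1990. With p = 1990 - 1 = 1989: (p + p//4 - p//100 + p//400) mod 7 = (1989 + 497 - 19 + 4) mod 7 = 2471 mod 7 = 0 -> Monday (Mon=0 ... Sun=6)
Days before March (Jan-Feb): 59; March 1 index = (0 + 59) mod 7 = 3 -> Thursday
Last day offset: 31 - 1 = 30 days
Weekday index = (3 + 30) mod 7 = 5

Saturday, March 31


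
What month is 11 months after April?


April is month 4
4 + 11 = 15; wrap: 15 - 12 = 3

March


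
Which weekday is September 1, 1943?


Target: September 1, 1943
Anchor: Jan 1, 1943. With p = 1943 - 1 = 1942: (p + p//4 - p//100 + p//400) mod 7 = (1942 + 485 - 19 + 4) mod 7 = 2412 mod 7 = 4 -> Friday (Mon=0 ... Sun=6)
Days before September (Jan-Aug): 243 days
Weekday index = (4 + 243) mod 7 = 2

Wednesday


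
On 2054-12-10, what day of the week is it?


Date: December 10, 2054
Anchor: Jan 1, 2054. With p = 2054 - 1 = 2053: (p + p//4 - p//100 + p//400) mod 7 = (2053 + 513 - 20 + 5) mod 7 = 2551 mod 7 = 3 -> Thursday (Mon=0 ... Sun=6)
Days before December (Jan-Nov): 334; offset = 334 + 10 - 1 = 343
Weekday index = (3 + 343) mod 7 = 3

Day of the week: Thursday


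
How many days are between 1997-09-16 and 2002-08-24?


From 1997-09-16 to 2002-08-24
1997-09-16: days before September = 31 + 28 + 31 + 30 + 31 + 30 + 31 + 31 = 243 (1997 is not a leap year); day of year = 243 + 16 = 259
2002-08-24: days before August = 31 + 28 + 31 + 30 + 31 + 30 + 31 = 212 (2002 is not a leap year); day of year = 212 + 24 = 236
Rest of 1997: 365 - 259 = 106
Full years 1998 (365), 1999 (365), 2000 (366), 2001 (365): 1461
Total = 106 + 1461 + 236 = 1803

1803 days


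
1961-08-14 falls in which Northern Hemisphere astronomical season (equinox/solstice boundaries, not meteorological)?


Date: August 14
Astronomical Summer (approx.; exact equinox/solstice day varies by year): June 21 to September 21
August 14 falls within the Summer window

Summer


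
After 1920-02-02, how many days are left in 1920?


Day of year: 33 of 366
Remaining = 366 - 33

333 days


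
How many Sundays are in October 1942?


October 1942 has 31 days
Anchor: Jan 1, 1942. With p = 1942 - 1 = 1941: (p + p//4 - p//100 + p//400) mod 7 = (1941 + 485 - 19 + 4) mod 7 = 2411 mod 7 = 3 -> Thursday (Mon=0 ... Sun=6)
Days before October (Jan-Sep): 273; October 1 index = (3 + 273) mod 7 = 3 -> Thursday
First Sunday is October 4
Sundays: 4, 11, 18, 25

4 Sundays


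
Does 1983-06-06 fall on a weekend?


Anchor: Jan 1, 1983. With p = 1983 - 1 = 1982: (p + p//4 - p//100 + p//400) mod 7 = (1982 + 495 - 19 + 4) mod 7 = 2462 mod 7 = 5 -> Saturday (Mon=0 ... Sun=6)
Day of year: 157; offset = 156
Weekday index = (5 + 156) mod 7 = 0 -> Monday
Weekend days: Saturday, Sunday

No


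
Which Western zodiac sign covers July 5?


Date: July 5
Conventional tropical zodiac dates: Cancer from June 21 onward; Leo starts July 23
July 5 falls within the Cancer range

Cancer


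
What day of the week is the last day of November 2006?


November 2006 has 30 days
Anchor: Jan 1, 2006. With p = 2006 - 1 = 2005: (p + p//4 - p//100 + p//400) mod 7 = (2005 + 501 - 20 + 5) mod 7 = 2491 mod 7 = 6 -> Sunday (Mon=0 ... Sun=6)
Days before November (Jan-Oct): 304; November 1 index = (6 + 304) mod 7 = 2 -> Wednesday
Last day offset: 30 - 1 = 29 days
Weekday index = (2 + 29) mod 7 = 3

Thursday, November 30


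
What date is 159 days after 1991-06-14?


Start: 1991-06-14, add 159 days
June 1991 has 30 days: 30 - 14 = 16 days to June 30 -> 143 left
July 1991 has 31 days -> 112 left
August 1991 has 31 days -> 81 left
September 1991 has 30 days -> 51 left
October 1991 has 31 days -> 20 left
November 1991: 20 <= 30 -> lands on November 20

Result: 1991-11-20


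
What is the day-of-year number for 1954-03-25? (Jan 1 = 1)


Date: March 25, 1954
Days in months 1 through 2: 59
Plus 25 days in March

Day of year: 84


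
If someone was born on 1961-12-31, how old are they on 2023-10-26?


Birth: 1961-12-31
Reference: 2023-10-26
Year difference: 2023 - 1961 = 62
Birthday not yet reached in 2023, subtract 1

61 years old
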